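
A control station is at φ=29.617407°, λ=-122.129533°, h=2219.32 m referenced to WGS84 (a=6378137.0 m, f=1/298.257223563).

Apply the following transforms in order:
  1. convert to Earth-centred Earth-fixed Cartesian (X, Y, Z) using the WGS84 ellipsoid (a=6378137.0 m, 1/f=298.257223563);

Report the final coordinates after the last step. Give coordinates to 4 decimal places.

start: φ=29.617407°, λ=-122.129533°, h=2219.320 m
→ ECEF (a=6378137.000, f=1/298.257223563): X=-2952359.6334, Y=-4701079.8881, Z=3134671.7549

X=-2952359.6334 m, Y=-4701079.8881 m, Z=3134671.7549 m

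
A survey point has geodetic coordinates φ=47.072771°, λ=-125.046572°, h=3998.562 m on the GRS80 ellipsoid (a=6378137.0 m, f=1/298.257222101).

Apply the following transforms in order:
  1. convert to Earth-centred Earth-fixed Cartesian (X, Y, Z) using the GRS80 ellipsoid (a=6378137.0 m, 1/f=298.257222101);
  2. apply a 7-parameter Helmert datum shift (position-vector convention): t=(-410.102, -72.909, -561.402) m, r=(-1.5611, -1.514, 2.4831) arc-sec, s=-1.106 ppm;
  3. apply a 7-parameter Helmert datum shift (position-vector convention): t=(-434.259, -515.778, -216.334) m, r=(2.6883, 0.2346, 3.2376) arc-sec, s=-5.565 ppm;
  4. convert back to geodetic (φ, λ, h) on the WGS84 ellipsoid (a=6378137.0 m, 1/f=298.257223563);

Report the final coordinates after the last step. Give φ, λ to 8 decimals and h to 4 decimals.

start: φ=47.072771°, λ=-125.046572°, h=3998.562 m
→ ECEF (a=6378137.000, f=1/298.257222101): X=-2500531.8658, Y=-3564958.7030, Z=4650206.2652
→ Helmert 7p (PV): X=-2500930.4186, Y=-3565022.5769, Z=4649648.3471
→ Helmert 7p (PV): X=-2501289.5141, Y=-3565618.3704, Z=4649362.5187
→ geod (Bowring, a=6378137.000): φ=47.06118673°, λ=-125.04974848°, h=4045.0226 m

φ=47.06118673°, λ=-125.04974848°, h=4045.0226 m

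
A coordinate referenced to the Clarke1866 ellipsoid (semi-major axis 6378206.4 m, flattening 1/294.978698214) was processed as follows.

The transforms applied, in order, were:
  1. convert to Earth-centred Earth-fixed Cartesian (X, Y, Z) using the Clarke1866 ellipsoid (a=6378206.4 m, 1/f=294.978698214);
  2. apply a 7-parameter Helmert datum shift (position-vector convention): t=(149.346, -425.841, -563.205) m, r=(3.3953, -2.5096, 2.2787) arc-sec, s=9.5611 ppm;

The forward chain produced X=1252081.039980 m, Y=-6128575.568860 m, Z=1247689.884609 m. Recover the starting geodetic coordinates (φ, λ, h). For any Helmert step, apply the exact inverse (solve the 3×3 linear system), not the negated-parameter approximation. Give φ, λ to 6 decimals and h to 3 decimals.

φ=11.361926°, λ=-78.454270°, h=628.016 m

start: X=1252081.0400, Y=-6128575.5689, Z=1247689.8846 m
→ Helmert⁻¹: X=1251867.2128, Y=-6128084.4180, Z=1248326.7974
→ geod (Bowring, a=6378206.400): φ=11.36192600°, λ=-78.45427000°, h=628.0160 m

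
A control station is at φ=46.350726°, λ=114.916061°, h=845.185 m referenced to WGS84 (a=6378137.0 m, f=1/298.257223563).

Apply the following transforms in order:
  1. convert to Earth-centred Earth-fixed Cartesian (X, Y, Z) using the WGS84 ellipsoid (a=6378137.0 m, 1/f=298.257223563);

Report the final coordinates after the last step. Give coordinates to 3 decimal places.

X=-1858216.669 m, Y=4000248.520 m, Z=4592854.256 m

start: φ=46.350726°, λ=114.916061°, h=845.185 m
→ ECEF (a=6378137.000, f=1/298.257223563): X=-1858216.6688, Y=4000248.5201, Z=4592854.2560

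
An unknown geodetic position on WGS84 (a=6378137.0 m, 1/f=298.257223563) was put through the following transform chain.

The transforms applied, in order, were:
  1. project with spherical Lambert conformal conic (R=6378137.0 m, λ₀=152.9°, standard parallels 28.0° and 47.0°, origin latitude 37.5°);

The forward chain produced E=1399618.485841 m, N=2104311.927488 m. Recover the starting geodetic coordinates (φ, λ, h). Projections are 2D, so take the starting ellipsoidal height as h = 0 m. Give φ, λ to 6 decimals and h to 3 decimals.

φ=54.928417°, λ=174.178629°, h=0.000 m

start: E=1399618.4858, N=2104311.9275 m
→ lcc⁻¹: φ=54.92841700°, λ=174.17862900°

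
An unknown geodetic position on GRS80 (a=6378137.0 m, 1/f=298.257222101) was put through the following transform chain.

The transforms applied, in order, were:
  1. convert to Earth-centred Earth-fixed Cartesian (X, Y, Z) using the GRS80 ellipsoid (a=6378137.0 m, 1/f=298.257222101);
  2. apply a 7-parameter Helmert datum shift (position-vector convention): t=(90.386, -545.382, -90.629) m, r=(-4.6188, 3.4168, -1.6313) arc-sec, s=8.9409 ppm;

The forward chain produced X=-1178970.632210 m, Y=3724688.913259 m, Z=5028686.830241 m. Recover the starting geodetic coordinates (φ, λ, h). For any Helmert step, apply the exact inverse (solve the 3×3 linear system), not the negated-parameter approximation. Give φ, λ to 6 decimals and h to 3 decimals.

φ=52.339843°, λ=107.565036°, h=3537.675 m

start: X=-1178970.6322, Y=3724688.9133, Z=5028686.8302 m
→ Helmert⁻¹: X=-1179163.2398, Y=3725079.0552, Z=5028796.3790
→ geod (Bowring, a=6378137.000): φ=52.33984300°, λ=107.56503600°, h=3537.6750 m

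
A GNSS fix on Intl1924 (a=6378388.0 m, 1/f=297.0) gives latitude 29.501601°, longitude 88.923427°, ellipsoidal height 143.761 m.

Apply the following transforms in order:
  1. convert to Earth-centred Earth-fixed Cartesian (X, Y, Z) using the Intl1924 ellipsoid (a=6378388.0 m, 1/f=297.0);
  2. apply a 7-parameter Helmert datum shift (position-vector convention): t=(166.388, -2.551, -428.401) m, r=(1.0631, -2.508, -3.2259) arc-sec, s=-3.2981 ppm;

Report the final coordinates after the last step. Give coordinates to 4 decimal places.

start: φ=29.501601°, λ=88.923427°, h=143.761 m
→ ECEF (a=6378388.000, f=1/297.0): X=104390.3179, Y=5555053.6115, Z=3122524.6539
→ Helmert 7p (PV): X=104605.2731, Y=5555015.0131, Z=3122115.8547

X=104605.2731 m, Y=5555015.0131 m, Z=3122115.8547 m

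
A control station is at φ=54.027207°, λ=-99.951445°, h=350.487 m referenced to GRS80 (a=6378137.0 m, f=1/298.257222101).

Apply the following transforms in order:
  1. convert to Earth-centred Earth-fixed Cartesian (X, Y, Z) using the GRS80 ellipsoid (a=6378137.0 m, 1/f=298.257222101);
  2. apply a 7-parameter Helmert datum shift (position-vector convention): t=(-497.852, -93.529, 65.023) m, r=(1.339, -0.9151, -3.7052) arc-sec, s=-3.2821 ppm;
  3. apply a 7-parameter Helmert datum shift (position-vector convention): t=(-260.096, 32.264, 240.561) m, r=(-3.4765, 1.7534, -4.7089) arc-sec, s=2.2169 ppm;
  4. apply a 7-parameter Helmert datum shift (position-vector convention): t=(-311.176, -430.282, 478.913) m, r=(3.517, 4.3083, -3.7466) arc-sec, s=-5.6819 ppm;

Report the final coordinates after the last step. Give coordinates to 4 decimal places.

X=-650064.3478 m, Y=-3698938.0784 m, Z=5139548.1819 m

start: φ=54.027207°, λ=-99.951445°, h=350.487 m
→ ECEF (a=6378137.000, f=1/298.257222101): X=-648909.7816, Y=-3698475.3990, Z=5138806.8769
→ Helmert 7p (PV): X=-649494.7389, Y=-3698578.4920, Z=5138828.1457
→ Helmert 7p (PV): X=-649797.0274, Y=-3698452.9869, Z=5139147.9582
→ Helmert 7p (PV): X=-650064.3478, Y=-3698938.0784, Z=5139548.1819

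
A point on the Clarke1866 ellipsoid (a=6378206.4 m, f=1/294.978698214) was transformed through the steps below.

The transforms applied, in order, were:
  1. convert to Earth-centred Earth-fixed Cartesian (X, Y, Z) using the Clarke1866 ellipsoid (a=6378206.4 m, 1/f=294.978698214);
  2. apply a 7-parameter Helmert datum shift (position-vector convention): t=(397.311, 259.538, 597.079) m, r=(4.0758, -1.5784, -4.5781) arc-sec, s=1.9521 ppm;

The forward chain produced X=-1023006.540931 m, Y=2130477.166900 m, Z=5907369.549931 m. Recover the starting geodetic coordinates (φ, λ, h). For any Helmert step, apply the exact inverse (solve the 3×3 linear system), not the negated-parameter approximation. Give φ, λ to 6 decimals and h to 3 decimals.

φ=68.326657°, λ=115.659722°, h=2440.749 m

start: X=-1023006.5409, Y=2130477.1669, Z=5907369.5499 m
→ Helmert⁻¹: X=-1023403.9368, Y=2130307.4729, Z=5906726.6768
→ geod (Bowring, a=6378206.400): φ=68.32665700°, λ=115.65972200°, h=2440.7490 m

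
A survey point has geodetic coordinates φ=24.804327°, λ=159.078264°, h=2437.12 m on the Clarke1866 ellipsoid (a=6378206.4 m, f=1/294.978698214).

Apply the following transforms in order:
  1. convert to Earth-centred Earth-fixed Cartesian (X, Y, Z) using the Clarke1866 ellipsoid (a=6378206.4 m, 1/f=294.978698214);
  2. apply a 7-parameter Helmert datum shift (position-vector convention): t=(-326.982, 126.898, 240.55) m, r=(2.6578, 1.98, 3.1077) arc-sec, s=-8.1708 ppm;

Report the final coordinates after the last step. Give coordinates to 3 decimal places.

X=-5413642.766 m, Y=2069506.609 m, Z=2660581.993 m

start: φ=24.804327°, λ=159.078264°, h=2437.120 m
→ ECEF (a=6378206.400, f=1/294.978698214): X=-5413354.3719, Y=2069512.4594, Z=2660284.5498
→ Helmert 7p (PV): X=-5413642.7660, Y=2069506.6094, Z=2660581.9934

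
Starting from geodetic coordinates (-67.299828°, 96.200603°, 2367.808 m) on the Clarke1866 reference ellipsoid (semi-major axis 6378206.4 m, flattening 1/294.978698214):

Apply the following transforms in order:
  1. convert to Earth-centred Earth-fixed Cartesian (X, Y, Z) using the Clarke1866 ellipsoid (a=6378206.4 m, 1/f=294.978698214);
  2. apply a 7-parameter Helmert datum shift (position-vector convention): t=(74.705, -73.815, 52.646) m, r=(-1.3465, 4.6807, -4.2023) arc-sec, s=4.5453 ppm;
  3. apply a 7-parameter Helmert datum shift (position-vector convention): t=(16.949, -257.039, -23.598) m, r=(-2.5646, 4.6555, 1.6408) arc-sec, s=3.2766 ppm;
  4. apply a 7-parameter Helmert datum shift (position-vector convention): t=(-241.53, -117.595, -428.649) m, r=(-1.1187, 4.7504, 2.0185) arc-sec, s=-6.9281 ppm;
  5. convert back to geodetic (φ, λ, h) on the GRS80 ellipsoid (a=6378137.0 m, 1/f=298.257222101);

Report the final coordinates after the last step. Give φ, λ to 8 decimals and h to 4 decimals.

start: φ=-67.299828°, λ=96.200603°, h=2367.808 m
→ ECEF (a=6378206.400, f=1/294.978698214): X=-266723.7895, Y=2454993.5641, Z=-5863394.1957
→ Helmert 7p (PV): X=-266733.3369, Y=2454898.0653, Z=-5863378.1742
→ Helmert 7p (PV): X=-266869.1300, Y=2454574.0455, Z=-5863445.4870
→ Helmert 7p (PV): X=-267267.8690, Y=2454405.0326, Z=-5863840.6799
→ geod (Bowring, a=6378137.000): φ=-67.30420182°, λ=96.21463072°, h=2443.6602 m

φ=-67.30420182°, λ=96.21463072°, h=2443.6602 m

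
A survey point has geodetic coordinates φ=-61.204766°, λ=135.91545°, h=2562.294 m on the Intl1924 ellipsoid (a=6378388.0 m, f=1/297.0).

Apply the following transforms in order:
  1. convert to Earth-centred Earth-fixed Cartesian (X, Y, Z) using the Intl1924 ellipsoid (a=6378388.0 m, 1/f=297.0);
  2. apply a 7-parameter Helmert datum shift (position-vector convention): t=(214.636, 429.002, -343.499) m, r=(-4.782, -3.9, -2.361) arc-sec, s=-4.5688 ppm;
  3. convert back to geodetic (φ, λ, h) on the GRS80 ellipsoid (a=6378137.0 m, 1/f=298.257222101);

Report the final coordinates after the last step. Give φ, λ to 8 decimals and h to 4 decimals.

φ=-61.20611935°, λ=135.90665023°, h=3085.1854 m

start: φ=-61.204766°, λ=135.915450°, h=2562.294 m
→ ECEF (a=6378388.000, f=1/297.0): X=-2213515.2987, Y=2143888.4472, Z=-5568735.6963
→ Helmert 7p (PV): X=-2213160.7181, Y=2144203.8871, Z=-5569145.3084
→ geod (Bowring, a=6378137.000): φ=-61.20611935°, λ=135.90665023°, h=3085.1854 m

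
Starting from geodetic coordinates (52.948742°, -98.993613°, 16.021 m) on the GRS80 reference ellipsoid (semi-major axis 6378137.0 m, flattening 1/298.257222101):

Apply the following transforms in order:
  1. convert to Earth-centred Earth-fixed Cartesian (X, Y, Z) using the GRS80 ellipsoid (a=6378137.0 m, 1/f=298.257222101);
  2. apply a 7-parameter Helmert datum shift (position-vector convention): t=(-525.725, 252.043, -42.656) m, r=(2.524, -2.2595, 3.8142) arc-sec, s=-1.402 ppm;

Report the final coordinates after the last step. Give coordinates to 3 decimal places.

start: φ=52.948742°, λ=-98.993613°, h=16.021 m
→ ECEF (a=6378137.000, f=1/298.257222101): X=-602043.1830, Y=-3803895.4298, Z=5067121.3267
→ Helmert 7p (PV): X=-602553.2304, Y=-3803711.1913, Z=5067018.4245

X=-602553.230 m, Y=-3803711.191 m, Z=5067018.425 m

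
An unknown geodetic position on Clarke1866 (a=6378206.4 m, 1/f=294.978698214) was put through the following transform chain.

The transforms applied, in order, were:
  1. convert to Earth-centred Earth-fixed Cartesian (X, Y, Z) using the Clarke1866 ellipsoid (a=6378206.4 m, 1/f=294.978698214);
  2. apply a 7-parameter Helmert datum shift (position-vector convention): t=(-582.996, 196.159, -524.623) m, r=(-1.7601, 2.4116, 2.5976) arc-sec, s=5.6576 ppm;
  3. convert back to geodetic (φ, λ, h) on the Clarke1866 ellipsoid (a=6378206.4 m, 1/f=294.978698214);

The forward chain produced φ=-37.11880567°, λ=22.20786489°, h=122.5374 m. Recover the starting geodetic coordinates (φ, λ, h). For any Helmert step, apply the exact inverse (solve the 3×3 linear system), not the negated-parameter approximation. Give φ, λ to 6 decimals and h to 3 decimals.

start: φ=-37.118806°, λ=22.207865°, h=122.537 m
→ ECEF (a=6378206.400, f=1/294.978698214): X=4714518.3718, Y=1924714.2815, Z=-3827796.1067
→ Helmert⁻¹: X=4715143.6742, Y=1924480.5123, Z=-3827178.2803
→ geod (Bowring, a=6378206.400): φ=-37.11169900°, λ=22.20277100°, h=140.9280 m

φ=-37.111699°, λ=22.202771°, h=140.928 m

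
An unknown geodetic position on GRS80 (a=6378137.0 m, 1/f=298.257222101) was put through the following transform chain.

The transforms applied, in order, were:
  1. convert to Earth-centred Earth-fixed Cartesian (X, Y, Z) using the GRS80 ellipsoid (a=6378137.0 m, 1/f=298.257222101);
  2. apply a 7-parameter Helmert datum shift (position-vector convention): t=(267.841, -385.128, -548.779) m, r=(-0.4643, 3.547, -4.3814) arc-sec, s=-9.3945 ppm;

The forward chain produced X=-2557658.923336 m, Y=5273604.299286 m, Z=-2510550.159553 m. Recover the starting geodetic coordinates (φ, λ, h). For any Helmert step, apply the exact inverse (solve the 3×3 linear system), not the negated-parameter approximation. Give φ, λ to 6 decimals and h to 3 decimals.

φ=-23.321125°, λ=115.874567°, h=1618.110 m

start: X=-2557658.9233, Y=5273604.2993, Z=-2510550.1596 m
→ Helmert⁻¹: X=-2558019.6593, Y=5273990.2879, Z=-2510057.0779
→ geod (Bowring, a=6378137.000): φ=-23.32112500°, λ=115.87456700°, h=1618.1100 m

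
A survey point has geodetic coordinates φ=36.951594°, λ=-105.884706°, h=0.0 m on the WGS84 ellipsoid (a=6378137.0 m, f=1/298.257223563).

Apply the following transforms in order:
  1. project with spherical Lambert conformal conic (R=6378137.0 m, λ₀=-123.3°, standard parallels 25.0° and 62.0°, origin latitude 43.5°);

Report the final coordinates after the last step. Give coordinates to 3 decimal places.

start: φ=36.951594°, λ=-105.884706°, h=0.000 m
→ lcc (R=6378137.0, λ₀=-123.3°): E=1469491.9340, N=-535930.2776

E=1469491.934 m, N=-535930.278 m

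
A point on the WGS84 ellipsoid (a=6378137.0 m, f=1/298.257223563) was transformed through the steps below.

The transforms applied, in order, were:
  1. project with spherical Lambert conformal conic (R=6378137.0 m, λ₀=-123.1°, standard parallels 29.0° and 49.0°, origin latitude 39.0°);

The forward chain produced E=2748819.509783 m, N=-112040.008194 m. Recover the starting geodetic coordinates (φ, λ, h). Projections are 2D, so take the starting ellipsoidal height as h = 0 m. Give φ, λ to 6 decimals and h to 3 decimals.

start: E=2748819.5098, N=-112040.0082 m
→ lcc⁻¹: φ=33.71213400°, λ=-92.51477800°

φ=33.712134°, λ=-92.514778°, h=0.000 m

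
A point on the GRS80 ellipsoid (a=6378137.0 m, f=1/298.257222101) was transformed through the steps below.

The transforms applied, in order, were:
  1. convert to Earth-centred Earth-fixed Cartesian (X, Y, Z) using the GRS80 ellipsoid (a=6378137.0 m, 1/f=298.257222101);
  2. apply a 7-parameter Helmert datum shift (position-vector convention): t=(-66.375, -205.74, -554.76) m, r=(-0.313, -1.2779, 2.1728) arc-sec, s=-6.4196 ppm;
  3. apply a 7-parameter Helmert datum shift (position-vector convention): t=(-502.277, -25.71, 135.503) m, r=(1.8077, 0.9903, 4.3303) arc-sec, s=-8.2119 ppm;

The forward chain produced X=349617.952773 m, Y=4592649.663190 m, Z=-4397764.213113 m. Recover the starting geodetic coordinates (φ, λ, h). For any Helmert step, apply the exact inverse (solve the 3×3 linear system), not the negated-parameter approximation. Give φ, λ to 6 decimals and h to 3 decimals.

start: X=349617.9528, Y=4592649.6632, Z=-4397764.2131 m
→ Helmert⁻¹: X=350240.6380, Y=4592667.1914, Z=-4397974.4000
→ Helmert⁻¹: X=350330.3996, Y=4592905.3986, Z=-4397443.0707
→ geod (Bowring, a=6378137.000): φ=-43.86373100°, λ=85.63812900°, h=368.6580 m

φ=-43.863731°, λ=85.638129°, h=368.658 m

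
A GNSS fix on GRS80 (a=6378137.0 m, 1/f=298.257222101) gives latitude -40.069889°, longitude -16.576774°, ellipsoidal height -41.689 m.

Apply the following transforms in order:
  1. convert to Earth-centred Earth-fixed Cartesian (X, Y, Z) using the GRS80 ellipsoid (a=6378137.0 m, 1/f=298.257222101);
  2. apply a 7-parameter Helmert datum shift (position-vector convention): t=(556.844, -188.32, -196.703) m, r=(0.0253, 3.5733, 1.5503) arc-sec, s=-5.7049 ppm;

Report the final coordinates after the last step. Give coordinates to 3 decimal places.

start: φ=-40.069889°, λ=-16.576774°, h=-41.689 m
→ ECEF (a=6378137.000, f=1/298.257222101): X=4684543.5187, Y=-1394455.5876, Z=-4083900.3093
→ Helmert 7p (PV): X=4685013.3702, Y=-1394600.2423, Z=-4084155.0389

X=4685013.370 m, Y=-1394600.242 m, Z=-4084155.039 m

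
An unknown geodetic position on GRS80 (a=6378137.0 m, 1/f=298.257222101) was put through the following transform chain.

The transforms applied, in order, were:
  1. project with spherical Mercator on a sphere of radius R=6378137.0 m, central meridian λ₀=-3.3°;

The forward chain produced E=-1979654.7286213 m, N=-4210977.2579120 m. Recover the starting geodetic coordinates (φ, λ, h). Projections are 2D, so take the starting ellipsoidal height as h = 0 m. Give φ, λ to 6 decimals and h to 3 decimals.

start: E=-1979654.7286, N=-4210977.2579 m
→ merc⁻¹: φ=-35.34582500°, λ=-21.08354100°

φ=-35.345825°, λ=-21.083541°, h=0.000 m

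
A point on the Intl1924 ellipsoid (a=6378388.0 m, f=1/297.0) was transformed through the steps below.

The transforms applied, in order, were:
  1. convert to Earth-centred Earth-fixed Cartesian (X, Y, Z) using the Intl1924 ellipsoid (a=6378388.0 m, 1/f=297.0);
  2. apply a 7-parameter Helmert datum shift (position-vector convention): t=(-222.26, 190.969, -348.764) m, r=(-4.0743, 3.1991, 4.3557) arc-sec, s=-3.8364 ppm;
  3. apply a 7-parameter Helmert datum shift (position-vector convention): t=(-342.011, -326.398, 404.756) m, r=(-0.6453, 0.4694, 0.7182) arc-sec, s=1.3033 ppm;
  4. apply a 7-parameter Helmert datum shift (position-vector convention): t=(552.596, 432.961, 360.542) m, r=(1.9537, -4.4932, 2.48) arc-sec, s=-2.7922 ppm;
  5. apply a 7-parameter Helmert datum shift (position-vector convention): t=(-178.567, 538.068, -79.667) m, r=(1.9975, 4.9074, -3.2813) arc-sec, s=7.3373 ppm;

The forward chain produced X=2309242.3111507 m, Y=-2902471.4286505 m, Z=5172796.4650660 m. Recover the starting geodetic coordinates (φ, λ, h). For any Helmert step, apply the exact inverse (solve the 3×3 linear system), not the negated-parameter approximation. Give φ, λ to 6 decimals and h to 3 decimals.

start: X=2309242.3112, Y=-2902471.4287, Z=5172796.4651 m
→ Helmert⁻¹: X=2309327.0404, Y=-2902901.3640, Z=5172921.2325
→ Helmert⁻¹: X=2308858.6603, Y=-2903321.1986, Z=5172552.3377
→ Helmert⁻¹: X=2309175.7834, Y=-2903015.2385, Z=5172137.0137
→ Helmert⁻¹: X=2309265.3691, Y=-2903368.2811, Z=5172484.0879
→ geod (Bowring, a=6378388.000): φ=54.53438100°, λ=-51.50215200°, h=1102.0840 m

φ=54.534381°, λ=-51.502152°, h=1102.084 m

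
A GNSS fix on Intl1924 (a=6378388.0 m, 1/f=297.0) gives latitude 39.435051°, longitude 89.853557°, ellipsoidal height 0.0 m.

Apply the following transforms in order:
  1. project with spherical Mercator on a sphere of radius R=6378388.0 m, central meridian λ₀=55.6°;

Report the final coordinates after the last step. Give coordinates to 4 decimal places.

E=3813238.5803 m, N=4784370.1475 m

start: φ=39.435051°, λ=89.853557°, h=0.000 m
→ merc (R=6378388.0, λ₀=55.6°): E=3813238.5803, N=4784370.1475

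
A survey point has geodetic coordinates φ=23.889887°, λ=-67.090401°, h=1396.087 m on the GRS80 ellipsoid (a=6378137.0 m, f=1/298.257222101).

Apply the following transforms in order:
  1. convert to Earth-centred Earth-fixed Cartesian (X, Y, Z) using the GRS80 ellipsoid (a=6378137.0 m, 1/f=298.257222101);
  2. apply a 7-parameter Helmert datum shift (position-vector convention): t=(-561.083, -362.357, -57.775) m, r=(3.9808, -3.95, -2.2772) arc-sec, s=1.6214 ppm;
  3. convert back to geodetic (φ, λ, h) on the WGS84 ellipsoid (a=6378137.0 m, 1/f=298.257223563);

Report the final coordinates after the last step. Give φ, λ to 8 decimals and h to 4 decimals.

φ=23.88839393°, λ=-67.09812607°, h=1488.3885 m

start: φ=23.889887°, λ=-67.090401°, h=1396.087 m
→ ECEF (a=6378137.000, f=1/298.257222101): X=2271895.5597, Y=-5375817.3287, Z=2567702.6026
→ Helmert 7p (PV): X=2271229.6383, Y=-5376263.0396, Z=2567588.7475
→ geod (Bowring, a=6378137.000): φ=23.88839393°, λ=-67.09812607°, h=1488.3885 m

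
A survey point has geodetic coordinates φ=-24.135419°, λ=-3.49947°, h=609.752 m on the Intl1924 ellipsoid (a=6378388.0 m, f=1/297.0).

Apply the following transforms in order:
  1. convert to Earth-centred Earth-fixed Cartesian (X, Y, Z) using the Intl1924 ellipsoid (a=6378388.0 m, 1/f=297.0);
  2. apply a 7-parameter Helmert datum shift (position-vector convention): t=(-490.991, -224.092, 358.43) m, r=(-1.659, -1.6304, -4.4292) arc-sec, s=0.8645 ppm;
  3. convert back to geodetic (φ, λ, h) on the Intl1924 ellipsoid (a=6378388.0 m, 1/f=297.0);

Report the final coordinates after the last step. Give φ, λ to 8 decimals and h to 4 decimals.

start: φ=-24.135419°, λ=-3.499470°, h=609.752 m
→ ECEF (a=6378388.000, f=1/297.0): X=5813769.0768, Y=-355531.3697, Z=-2592262.0164
→ Helmert 7p (PV): X=5813295.9676, Y=-355901.4601, Z=-2591857.0134
→ geod (Bowring, a=6378388.000): φ=-24.13374200°, λ=-3.50338809°, h=33.8332 m

φ=-24.13374200°, λ=-3.50338809°, h=33.8332 m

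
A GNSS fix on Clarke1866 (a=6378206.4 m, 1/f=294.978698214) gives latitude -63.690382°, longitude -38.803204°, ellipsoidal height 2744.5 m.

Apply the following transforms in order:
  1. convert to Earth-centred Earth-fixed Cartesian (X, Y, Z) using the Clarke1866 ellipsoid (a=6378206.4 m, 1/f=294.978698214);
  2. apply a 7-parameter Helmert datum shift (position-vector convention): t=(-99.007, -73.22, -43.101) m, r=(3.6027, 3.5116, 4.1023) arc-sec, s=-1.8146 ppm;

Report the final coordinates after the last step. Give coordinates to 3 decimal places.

start: φ=-63.690382°, λ=-38.803204°, h=2744.500 m
→ ECEF (a=6378206.400, f=1/294.978698214): X=2210021.3734, Y=-1777106.2906, Z=-5696768.1569
→ Helmert 7p (PV): X=2209856.7143, Y=-1777032.8302, Z=-5696869.5850

X=2209856.714 m, Y=-1777032.830 m, Z=-5696869.585 m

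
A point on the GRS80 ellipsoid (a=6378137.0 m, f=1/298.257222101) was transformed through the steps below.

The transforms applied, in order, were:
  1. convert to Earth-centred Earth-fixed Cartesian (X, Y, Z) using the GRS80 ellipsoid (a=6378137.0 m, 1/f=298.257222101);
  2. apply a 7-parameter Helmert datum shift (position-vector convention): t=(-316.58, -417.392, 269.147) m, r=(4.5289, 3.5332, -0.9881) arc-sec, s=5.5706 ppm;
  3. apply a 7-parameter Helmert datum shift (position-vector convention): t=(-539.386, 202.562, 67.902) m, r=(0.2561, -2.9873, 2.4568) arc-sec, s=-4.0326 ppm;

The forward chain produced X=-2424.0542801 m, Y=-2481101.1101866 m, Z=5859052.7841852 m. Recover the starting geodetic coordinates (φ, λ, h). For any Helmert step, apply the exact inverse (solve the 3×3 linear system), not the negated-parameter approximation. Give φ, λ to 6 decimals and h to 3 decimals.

φ=67.188795°, λ=-90.036983°, h=2338.966 m

start: X=-2424.0543, Y=-2481101.1102, Z=5859052.7842 m
→ Helmert⁻¹: X=-1829.3754, Y=-2481306.3819, Z=5859011.6165
→ Helmert⁻¹: X=-1601.2604, Y=-2480746.5384, Z=5858764.2746
→ geod (Bowring, a=6378137.000): φ=67.18879500°, λ=-90.03698300°, h=2338.9660 m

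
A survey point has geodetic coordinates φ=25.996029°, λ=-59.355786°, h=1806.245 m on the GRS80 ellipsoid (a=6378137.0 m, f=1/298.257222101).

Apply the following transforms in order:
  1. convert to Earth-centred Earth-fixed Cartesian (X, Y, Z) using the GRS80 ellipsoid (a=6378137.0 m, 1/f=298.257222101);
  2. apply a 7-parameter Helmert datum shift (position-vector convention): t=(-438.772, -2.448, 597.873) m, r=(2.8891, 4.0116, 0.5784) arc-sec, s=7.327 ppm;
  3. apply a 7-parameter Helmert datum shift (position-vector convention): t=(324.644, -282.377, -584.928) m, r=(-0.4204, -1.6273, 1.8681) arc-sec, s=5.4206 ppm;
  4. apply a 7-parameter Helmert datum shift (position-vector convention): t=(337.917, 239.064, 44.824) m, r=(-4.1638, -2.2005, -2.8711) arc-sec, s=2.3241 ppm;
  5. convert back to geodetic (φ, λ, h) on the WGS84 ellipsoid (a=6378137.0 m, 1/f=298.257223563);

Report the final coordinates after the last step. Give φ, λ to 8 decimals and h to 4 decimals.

start: φ=25.996029°, λ=-59.355786°, h=1806.245 m
→ ECEF (a=6378137.000, f=1/298.257222101): X=2924760.8236, Y=-4936801.7537, Z=2779458.2182
→ Helmert 7p (PV): X=2924411.3825, Y=-4936871.1035, Z=2779950.4238
→ Helmert 7p (PV): X=2924774.6589, Y=-4937148.0893, Z=2779413.6988
→ Helmert 7p (PV): X=2925020.9989, Y=-4936905.1040, Z=2779595.8498
→ geod (Bowring, a=6378137.000): φ=25.99626908°, λ=-59.35407699°, h=2065.6892 m

φ=25.99626908°, λ=-59.35407699°, h=2065.6892 m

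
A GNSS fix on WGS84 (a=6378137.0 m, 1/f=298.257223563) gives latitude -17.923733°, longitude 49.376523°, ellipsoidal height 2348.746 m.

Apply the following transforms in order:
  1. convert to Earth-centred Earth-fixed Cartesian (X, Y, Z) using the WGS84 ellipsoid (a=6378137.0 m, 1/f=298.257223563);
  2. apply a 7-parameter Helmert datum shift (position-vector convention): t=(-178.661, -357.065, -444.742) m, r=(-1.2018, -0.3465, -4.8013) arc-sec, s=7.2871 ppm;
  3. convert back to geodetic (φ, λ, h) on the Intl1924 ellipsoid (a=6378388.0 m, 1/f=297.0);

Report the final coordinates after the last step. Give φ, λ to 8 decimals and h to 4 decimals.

start: φ=-17.923733°, λ=49.376523°, h=2348.746 m
→ ECEF (a=6378137.000, f=1/298.257223563): X=3953875.7804, Y=4609242.4065, Z=-1951077.4836
→ Helmert 7p (PV): X=3953836.5011, Y=4608815.5251, Z=-1951556.6572
→ geod (Bowring, a=6378388.000): φ=-17.92930464°, λ=49.37418185°, h=1921.2611 m

φ=-17.92930464°, λ=49.37418185°, h=1921.2611 m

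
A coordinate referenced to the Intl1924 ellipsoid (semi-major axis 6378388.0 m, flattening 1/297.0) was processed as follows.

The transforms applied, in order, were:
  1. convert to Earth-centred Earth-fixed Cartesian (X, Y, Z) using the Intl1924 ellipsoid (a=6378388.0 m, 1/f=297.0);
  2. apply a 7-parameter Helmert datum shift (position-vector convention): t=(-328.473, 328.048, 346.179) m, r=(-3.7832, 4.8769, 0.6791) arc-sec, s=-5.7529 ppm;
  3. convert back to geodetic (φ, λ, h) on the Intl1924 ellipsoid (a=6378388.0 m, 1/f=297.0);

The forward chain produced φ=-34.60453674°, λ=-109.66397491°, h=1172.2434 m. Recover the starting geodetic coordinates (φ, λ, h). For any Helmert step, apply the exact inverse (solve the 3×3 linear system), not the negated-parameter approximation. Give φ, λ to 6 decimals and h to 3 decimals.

start: φ=-34.604537°, λ=-109.663975°, h=1172.243 m
→ ECEF (a=6378388.000, f=1/297.0): X=-1768883.7697, Y=-4950105.5984, Z=-3602564.2845
→ Helmert⁻¹: X=-1768496.5792, Y=-4950390.2179, Z=-3603063.8024
→ geod (Bowring, a=6378388.000): φ=-34.60753700°, λ=-109.65895700°, h=1569.3140 m

φ=-34.607537°, λ=-109.658957°, h=1569.314 m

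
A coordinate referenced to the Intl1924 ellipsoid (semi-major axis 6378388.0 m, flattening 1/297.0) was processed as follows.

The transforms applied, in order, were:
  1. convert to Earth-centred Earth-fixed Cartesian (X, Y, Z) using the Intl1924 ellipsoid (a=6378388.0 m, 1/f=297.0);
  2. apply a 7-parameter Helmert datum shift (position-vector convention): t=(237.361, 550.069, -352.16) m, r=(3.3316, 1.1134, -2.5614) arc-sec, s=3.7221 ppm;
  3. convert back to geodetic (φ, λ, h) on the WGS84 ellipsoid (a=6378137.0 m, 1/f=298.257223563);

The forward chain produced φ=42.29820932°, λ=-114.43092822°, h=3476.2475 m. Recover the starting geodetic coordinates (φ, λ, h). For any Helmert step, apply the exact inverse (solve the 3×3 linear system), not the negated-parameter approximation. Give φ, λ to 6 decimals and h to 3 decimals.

φ=42.298460°, λ=-114.430679°, h=3923.143 m

start: φ=42.298209°, λ=-114.430928°, h=3476.248 m
→ ECEF (a=6378137.000, f=1/298.257223563): X=-1955209.5224, Y=-4304058.2996, Z=4272501.4162
→ Helmert⁻¹: X=-1955409.2158, Y=-4304547.6127, Z=4272896.6444
→ geod (Bowring, a=6378388.000): φ=42.29846000°, λ=-114.43067900°, h=3923.1430 m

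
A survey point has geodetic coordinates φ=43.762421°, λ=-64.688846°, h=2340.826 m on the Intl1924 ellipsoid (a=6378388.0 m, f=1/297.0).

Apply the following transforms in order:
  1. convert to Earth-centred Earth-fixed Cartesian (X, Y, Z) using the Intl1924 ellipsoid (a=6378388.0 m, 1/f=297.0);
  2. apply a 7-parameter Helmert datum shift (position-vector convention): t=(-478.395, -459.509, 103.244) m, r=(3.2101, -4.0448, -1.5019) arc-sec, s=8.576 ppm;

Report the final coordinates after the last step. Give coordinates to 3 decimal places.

start: φ=43.762421°, λ=-64.688846°, h=2340.826 m
→ ECEF (a=6378388.000, f=1/297.0): X=1973358.4312, Y=-4172569.4602, Z=4390761.5507
→ Helmert 7p (PV): X=1972780.4748, Y=-4173147.4561, Z=4390876.2090

X=1972780.475 m, Y=-4173147.456 m, Z=4390876.209 m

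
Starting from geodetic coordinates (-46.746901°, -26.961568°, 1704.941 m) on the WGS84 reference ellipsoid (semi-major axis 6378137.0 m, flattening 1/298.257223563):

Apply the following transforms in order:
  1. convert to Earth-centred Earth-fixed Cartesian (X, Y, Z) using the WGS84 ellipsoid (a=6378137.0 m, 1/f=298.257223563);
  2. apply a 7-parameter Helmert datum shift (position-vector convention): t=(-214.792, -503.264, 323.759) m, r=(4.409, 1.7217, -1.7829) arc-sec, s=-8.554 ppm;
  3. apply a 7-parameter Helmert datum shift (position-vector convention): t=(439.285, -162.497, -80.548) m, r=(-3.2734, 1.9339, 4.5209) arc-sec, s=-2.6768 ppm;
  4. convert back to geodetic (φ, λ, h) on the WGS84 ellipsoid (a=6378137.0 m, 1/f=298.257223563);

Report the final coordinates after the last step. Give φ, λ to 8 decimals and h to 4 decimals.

start: φ=-46.746901°, λ=-26.961568°, h=1704.941 m
→ ECEF (a=6378137.000, f=1/298.257223563): X=3903398.9878, Y=-1985584.2434, Z=-4623772.0499
→ Helmert 7p (PV): X=3903095.0489, Y=-1986005.4281, Z=-4623483.7631
→ Helmert 7p (PV): X=3903524.0664, Y=-1986150.4354, Z=-4623557.0119
→ geod (Bowring, a=6378137.000): φ=-46.74316411°, λ=-26.96742797°, h=1800.6436 m

φ=-46.74316411°, λ=-26.96742797°, h=1800.6436 m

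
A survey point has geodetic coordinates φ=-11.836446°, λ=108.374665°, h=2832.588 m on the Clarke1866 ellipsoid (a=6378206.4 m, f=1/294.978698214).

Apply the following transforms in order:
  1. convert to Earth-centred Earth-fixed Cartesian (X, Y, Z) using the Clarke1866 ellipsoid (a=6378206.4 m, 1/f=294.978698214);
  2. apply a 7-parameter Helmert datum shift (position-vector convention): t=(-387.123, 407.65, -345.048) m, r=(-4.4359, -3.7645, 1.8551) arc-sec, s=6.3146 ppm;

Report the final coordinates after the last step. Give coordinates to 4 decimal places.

start: φ=-11.836446°, λ=108.374665°, h=2832.588 m
→ ECEF (a=6378206.400, f=1/294.978698214): X=-1969001.4476, Y=5927786.8216, Z=-1300199.9395
→ Helmert 7p (PV): X=-1969430.5877, Y=5928186.2322, Z=-1300716.6167

X=-1969430.5877 m, Y=5928186.2322 m, Z=-1300716.6167 m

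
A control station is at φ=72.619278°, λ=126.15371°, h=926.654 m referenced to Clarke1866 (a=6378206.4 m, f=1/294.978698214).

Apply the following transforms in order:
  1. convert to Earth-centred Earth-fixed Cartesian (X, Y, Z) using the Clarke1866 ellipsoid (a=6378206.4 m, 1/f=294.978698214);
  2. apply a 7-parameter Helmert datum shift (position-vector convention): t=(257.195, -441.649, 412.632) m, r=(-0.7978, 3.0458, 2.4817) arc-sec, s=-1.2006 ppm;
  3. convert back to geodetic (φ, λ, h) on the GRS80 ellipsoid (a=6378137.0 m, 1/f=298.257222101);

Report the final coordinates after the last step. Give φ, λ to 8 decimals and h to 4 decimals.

φ=72.62382877°, λ=126.15340189°, h=1013.8306 m

start: φ=72.619278°, λ=126.153710°, h=926.654 m
→ ECEF (a=6378206.400, f=1/294.978698214): X=-1127680.1146, Y=1543394.2657, Z=6065388.5390
→ Helmert 7p (PV): X=-1127350.5711, Y=1542960.6558, Z=6065804.5711
→ geod (Bowring, a=6378137.000): φ=72.62382877°, λ=126.15340189°, h=1013.8306 m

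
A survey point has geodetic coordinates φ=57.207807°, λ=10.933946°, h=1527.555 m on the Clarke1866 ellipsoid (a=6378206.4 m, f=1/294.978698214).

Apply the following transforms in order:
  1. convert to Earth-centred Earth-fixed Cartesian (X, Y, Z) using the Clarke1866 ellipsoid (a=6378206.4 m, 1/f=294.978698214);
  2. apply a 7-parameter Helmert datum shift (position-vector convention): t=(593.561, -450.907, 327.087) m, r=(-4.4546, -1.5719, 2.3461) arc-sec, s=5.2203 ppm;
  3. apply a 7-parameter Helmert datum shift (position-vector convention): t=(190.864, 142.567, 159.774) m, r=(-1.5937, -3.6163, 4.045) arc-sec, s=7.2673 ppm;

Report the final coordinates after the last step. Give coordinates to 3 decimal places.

X=3401312.251 m, Y=656911.595 m, Z=5340172.379 m

start: φ=57.207807°, λ=10.933946°, h=1527.555 m
→ ECEF (a=6378206.400, f=1/294.978698214): X=3400640.0195, Y=656949.7773, Z=5339552.5515
→ Helmert 7p (PV): X=3401203.1687, Y=656656.2959, Z=5339919.2404
→ Helmert 7p (PV): X=3401312.2508, Y=656911.5946, Z=5340172.3789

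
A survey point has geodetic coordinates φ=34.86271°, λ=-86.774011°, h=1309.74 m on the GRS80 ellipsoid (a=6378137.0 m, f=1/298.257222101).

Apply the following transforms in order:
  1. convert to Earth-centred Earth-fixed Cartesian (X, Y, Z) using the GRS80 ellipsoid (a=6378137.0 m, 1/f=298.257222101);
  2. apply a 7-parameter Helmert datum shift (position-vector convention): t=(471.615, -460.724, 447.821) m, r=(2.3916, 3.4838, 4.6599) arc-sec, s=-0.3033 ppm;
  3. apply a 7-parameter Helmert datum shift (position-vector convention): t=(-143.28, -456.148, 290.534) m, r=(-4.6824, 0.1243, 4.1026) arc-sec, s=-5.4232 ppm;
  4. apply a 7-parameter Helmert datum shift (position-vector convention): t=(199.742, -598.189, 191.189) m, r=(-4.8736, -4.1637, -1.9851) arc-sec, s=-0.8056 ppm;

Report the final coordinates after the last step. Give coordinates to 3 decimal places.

X=295578.583 m, Y=-5233263.864 m, Z=3627217.146 m

start: φ=34.862710°, λ=-86.774011°, h=1309.740 m
→ ECEF (a=6378137.000, f=1/298.257222101): X=294890.3083, Y=-5231918.6543, Z=3626128.7285
→ Helmert 7p (PV): X=295541.2775, Y=-5232413.1736, Z=3626509.8060
→ Helmert 7p (PV): X=295502.6521, Y=-5232752.7422, Z=3626899.2745
→ Helmert 7p (PV): X=295578.5827, Y=-5233263.8638, Z=3627217.1455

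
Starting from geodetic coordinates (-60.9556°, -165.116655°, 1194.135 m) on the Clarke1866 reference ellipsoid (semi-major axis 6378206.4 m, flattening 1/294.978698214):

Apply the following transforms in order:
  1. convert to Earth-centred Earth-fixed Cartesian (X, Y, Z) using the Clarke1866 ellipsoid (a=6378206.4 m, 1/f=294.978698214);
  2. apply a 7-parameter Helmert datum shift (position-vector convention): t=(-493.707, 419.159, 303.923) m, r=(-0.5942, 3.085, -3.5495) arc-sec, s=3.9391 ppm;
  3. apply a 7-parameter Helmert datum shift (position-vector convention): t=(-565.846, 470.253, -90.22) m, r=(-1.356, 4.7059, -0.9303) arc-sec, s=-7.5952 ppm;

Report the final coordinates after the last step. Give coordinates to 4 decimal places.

start: φ=-60.955600°, λ=-165.116655°, h=1194.135 m
→ ECEF (a=6378206.400, f=1/294.978698214): X=-3000982.7978, Y=-797565.7550, Z=-5553789.9371
→ Helmert 7p (PV): X=-3001585.1165, Y=-797114.0944, Z=-5553460.7090
→ Helmert 7p (PV): X=-3002258.4604, Y=-796660.7580, Z=-5553435.0289

X=-3002258.4604 m, Y=-796660.7580 m, Z=-5553435.0289 m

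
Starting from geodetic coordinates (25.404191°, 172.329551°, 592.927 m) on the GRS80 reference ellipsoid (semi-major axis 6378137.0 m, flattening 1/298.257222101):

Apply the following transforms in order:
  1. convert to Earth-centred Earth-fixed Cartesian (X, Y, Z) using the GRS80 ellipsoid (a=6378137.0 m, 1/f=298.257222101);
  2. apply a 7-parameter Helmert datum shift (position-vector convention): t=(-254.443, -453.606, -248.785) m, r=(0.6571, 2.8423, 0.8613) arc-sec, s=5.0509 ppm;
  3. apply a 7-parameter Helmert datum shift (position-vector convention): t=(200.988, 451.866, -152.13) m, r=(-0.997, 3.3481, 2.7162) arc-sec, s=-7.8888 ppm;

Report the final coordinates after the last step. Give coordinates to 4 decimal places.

X=-5713864.5547 m, Y=769449.7753 m, Z=2719602.9295 m

start: φ=25.404191°, λ=172.329551°, h=592.927 m
→ ECEF (a=6378137.000, f=1/298.257222101): X=-5713895.6013, Y=769548.3201, Z=2719841.3391
→ Helmert 7p (PV): X=-5714144.6388, Y=769066.0767, Z=2719687.4804
→ Helmert 7p (PV): X=-5713864.5547, Y=769449.7753, Z=2719602.9295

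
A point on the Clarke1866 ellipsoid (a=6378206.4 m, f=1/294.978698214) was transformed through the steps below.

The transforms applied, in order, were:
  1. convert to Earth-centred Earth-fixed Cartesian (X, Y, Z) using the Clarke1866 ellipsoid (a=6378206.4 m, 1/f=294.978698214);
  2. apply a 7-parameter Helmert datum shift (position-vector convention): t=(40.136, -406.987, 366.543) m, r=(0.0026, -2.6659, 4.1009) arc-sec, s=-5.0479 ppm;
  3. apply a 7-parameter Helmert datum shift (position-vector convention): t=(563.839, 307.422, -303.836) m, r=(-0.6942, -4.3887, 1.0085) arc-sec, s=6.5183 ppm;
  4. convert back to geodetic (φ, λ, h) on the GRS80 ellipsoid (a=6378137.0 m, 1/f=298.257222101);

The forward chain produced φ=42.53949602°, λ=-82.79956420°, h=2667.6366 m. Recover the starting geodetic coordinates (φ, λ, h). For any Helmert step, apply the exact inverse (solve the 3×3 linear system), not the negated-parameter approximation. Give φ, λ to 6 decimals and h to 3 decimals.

φ=42.541838°, λ=-82.806373°, h=2526.332 m

start: φ=42.539496°, λ=-82.799564°, h=2667.637 m
→ ECEF (a=6378137.000, f=1/298.257222101): X=590186.7192, Y=-4671523.1809, Z=4291751.9876
→ Helmert⁻¹: X=589687.5157, Y=-4671817.4789, Z=4291999.5768
→ Helmert⁻¹: X=589612.9478, Y=-4671445.7413, Z=4291647.1359
→ geod (Bowring, a=6378206.400): φ=42.54183800°, λ=-82.80637300°, h=2526.3320 m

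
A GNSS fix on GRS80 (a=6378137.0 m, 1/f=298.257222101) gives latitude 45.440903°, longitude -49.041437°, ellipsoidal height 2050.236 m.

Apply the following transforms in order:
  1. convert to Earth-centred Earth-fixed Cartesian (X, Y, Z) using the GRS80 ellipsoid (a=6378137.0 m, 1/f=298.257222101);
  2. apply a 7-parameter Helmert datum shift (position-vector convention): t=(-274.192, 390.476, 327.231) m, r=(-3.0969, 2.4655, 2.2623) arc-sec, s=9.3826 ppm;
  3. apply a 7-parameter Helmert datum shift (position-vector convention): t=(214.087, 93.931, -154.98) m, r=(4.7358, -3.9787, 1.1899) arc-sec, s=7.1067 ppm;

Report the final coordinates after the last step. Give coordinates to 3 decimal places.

X=2939494.927 m, Y=-3385989.898 m, Z=4523565.504 m

start: φ=45.440903°, λ=-49.041437°, h=2050.236 m
→ ECEF (a=6378137.000, f=1/298.257222101): X=2939483.0794, Y=-3386431.7155, Z=4523323.9986
→ Helmert 7p (PV): X=2939327.6781, Y=-3385972.8579, Z=4523709.3789
→ Helmert 7p (PV): X=2939494.9274, Y=-3385989.8978, Z=4523565.5037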